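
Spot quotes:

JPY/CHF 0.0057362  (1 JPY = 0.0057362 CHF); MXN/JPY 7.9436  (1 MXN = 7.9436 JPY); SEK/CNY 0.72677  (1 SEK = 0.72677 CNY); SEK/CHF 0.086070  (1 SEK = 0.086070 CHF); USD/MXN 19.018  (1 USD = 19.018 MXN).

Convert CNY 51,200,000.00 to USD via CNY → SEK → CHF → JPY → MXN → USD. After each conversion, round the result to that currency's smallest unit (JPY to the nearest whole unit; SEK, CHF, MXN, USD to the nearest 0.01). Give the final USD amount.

USD 6,997,103.16

CNY 51,200,000.00 ÷ 0.72677 = SEK 70,448,697.66
SEK 70,448,697.66 × 0.086070 = CHF 6,063,519.41
CHF 6,063,519.41 ÷ 0.0057362 = JPY 1,057,062,064
JPY 1,057,062,064 ÷ 7.9436 = MXN 133,070,907.90
MXN 133,070,907.90 ÷ 19.018 = USD 6,997,103.16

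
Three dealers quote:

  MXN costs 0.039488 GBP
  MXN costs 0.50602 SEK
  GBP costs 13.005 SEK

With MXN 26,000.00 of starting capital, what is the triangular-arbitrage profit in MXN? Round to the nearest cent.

Profitable loop is MXN → GBP → SEK → MXN:
MXN 26,000.00 × 0.039488 = GBP 1,026.69
GBP 1,026.69 × 13.005 = SEK 13,352.08
SEK 13,352.08 ÷ 0.50602 = MXN 26,386.46
Profit = MXN 26,386.46 − MXN 26,000.00

Profit: MXN 386.46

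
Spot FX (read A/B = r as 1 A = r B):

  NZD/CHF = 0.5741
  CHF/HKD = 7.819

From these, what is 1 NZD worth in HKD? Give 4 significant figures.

NZD/HKD = 4.489

1 NZD × 0.5741 = 0.5741 CHF
0.5741 CHF × 7.819 = 4.48889 HKD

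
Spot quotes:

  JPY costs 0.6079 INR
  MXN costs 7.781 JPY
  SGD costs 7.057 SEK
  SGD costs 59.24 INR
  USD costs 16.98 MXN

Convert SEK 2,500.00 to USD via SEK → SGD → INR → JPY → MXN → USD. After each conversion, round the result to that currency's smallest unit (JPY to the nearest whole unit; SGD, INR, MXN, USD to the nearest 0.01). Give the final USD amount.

USD 261.30

SEK 2,500.00 ÷ 7.057 = SGD 354.26
SGD 354.26 × 59.24 = INR 20,986.36
INR 20,986.36 ÷ 0.6079 = JPY 34,523
JPY 34,523 ÷ 7.781 = MXN 4,436.83
MXN 4,436.83 ÷ 16.98 = USD 261.30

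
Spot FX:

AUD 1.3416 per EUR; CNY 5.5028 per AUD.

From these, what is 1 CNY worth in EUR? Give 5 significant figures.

CNY/EUR = 0.13545

1 CNY ÷ 5.5028 = 0.181726 AUD
0.181726 AUD ÷ 1.3416 = 0.135454 EUR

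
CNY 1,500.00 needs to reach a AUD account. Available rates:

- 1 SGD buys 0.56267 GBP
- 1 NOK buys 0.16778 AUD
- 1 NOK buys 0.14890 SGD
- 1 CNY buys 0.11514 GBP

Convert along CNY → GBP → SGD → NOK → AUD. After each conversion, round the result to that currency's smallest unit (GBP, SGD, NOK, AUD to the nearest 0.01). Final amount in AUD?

AUD 345.87

CNY 1,500.00 × 0.11514 = GBP 172.71
GBP 172.71 ÷ 0.56267 = SGD 306.95
SGD 306.95 ÷ 0.14890 = NOK 2,061.45
NOK 2,061.45 × 0.16778 = AUD 345.87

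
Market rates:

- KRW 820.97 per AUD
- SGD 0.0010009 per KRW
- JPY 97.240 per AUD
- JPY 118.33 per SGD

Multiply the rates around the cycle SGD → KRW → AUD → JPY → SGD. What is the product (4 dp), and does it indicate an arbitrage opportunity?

Around SGD → KRW → AUD → JPY → SGD: 1 ÷ 0.0010009 ÷ 820.97 × 97.240 ÷ 118.33 = 1.000074
Product ≈ 1 (deviation 0.007%, within rounding noise).

1.0001 (no arbitrage)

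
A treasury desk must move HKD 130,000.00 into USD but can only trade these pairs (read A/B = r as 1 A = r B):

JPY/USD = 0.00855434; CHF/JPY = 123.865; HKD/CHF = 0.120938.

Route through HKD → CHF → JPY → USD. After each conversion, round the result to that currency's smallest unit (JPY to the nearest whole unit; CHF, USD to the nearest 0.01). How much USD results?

USD 16,658.70

HKD 130,000.00 × 0.120938 = CHF 15,721.94
CHF 15,721.94 × 123.865 = JPY 1,947,398
JPY 1,947,398 × 0.00855434 = USD 16,658.70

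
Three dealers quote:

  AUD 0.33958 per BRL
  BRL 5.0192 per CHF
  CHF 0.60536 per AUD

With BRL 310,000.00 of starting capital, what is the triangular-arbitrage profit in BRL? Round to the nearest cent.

Profitable loop is BRL → AUD → CHF → BRL:
BRL 310,000.00 × 0.33958 = AUD 105,269.80
AUD 105,269.80 × 0.60536 = CHF 63,726.13
CHF 63,726.13 × 5.0192 = BRL 319,854.17
Profit = BRL 319,854.17 − BRL 310,000.00

Profit: BRL 9,854.17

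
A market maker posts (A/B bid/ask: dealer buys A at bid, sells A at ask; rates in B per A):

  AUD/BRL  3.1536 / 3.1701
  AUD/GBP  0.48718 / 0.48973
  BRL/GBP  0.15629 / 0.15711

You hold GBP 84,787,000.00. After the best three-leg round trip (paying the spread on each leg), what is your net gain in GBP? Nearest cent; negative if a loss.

Best loop GBP → AUD → BRL → GBP:
GBP 84,787,000.00 ÷ 0.48973 (buy AUD at ask) = AUD 173,130,092.09
AUD 173,130,092.09 × 3.1536 (sell AUD at bid) = BRL 545,983,058.42
BRL 545,983,058.42 × 0.15629 (sell BRL at bid) = GBP 85,331,692.20

Net profit: GBP 544,692.20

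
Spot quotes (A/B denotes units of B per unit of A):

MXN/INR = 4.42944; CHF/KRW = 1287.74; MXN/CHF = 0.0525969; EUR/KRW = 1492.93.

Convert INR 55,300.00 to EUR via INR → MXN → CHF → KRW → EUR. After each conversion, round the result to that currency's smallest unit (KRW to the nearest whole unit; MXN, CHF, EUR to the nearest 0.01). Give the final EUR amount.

INR 55,300.00 ÷ 4.42944 = MXN 12,484.65
MXN 12,484.65 × 0.0525969 = CHF 656.65
CHF 656.65 × 1287.74 = KRW 845,594
KRW 845,594 ÷ 1492.93 = EUR 566.40

EUR 566.40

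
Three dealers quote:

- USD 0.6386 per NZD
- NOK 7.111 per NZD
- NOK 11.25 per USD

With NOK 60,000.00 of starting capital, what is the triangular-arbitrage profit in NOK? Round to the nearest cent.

Profitable loop is NOK → NZD → USD → NOK:
NOK 60,000.00 ÷ 7.111 = NZD 8,437.63
NZD 8,437.63 × 0.6386 = USD 5,388.27
USD 5,388.27 × 11.25 = NOK 60,618.06
Profit = NOK 60,618.06 − NOK 60,000.00

Profit: NOK 618.06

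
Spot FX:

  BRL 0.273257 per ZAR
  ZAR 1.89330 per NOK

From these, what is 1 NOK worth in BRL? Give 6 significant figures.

NOK/BRL = 0.517357

1 NOK × 1.89330 = 1.8933 ZAR
1.8933 ZAR × 0.273257 = 0.517357 BRL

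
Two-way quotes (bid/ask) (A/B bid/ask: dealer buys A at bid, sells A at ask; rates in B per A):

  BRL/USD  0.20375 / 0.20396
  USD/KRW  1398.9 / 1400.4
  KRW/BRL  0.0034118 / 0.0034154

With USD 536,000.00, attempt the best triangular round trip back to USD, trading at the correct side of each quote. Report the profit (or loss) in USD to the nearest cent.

Net profit: USD 13,447.38

Best loop USD → BRL → KRW → USD:
USD 536,000.00 ÷ 0.20396 (buy BRL at ask) = BRL 2,627,966.27
BRL 2,627,966.27 ÷ 0.0034154 (buy KRW at ask) = KRW 769,446,117
KRW 769,446,117 ÷ 1400.4 (buy USD at ask) = USD 549,447.38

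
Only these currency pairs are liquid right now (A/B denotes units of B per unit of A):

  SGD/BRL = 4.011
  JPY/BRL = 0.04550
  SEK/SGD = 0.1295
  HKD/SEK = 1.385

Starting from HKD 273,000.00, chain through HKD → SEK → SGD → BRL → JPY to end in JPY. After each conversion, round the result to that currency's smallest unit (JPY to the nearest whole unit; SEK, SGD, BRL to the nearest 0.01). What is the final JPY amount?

JPY 4,316,418

HKD 273,000.00 × 1.385 = SEK 378,105.00
SEK 378,105.00 × 0.1295 = SGD 48,964.60
SGD 48,964.60 × 4.011 = BRL 196,397.01
BRL 196,397.01 ÷ 0.04550 = JPY 4,316,418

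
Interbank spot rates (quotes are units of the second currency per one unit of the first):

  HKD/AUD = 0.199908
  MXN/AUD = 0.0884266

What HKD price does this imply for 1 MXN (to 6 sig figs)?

1 MXN × 0.0884266 = 0.0884266 AUD
0.0884266 AUD ÷ 0.199908 = 0.442336 HKD

MXN/HKD = 0.442336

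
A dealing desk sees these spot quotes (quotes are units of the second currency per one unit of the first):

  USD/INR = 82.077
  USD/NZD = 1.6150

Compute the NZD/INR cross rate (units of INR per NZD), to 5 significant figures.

NZD/INR = 50.822

1 NZD ÷ 1.6150 = 0.619195 USD
0.619195 USD × 82.077 = 50.8217 INR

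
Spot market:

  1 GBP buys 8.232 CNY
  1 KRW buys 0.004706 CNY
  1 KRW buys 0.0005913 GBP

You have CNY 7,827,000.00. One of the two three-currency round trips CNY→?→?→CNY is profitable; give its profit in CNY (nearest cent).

Profitable loop is CNY → KRW → GBP → CNY:
CNY 7,827,000.00 ÷ 0.004706 = KRW 1,663,195,920
KRW 1,663,195,920 × 0.0005913 = GBP 983,447.75
GBP 983,447.75 × 8.232 = CNY 8,095,741.86
Profit = CNY 8,095,741.86 − CNY 7,827,000.00

Profit: CNY 268,741.86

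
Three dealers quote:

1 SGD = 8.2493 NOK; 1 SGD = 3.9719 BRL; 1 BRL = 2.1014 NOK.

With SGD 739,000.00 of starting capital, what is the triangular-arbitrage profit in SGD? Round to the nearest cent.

Profitable loop is SGD → BRL → NOK → SGD:
SGD 739,000.00 × 3.9719 = BRL 2,935,234.10
BRL 2,935,234.10 × 2.1014 = NOK 6,168,100.94
NOK 6,168,100.94 ÷ 8.2493 = SGD 747,712.04
Profit = SGD 747,712.04 − SGD 739,000.00

Profit: SGD 8,712.04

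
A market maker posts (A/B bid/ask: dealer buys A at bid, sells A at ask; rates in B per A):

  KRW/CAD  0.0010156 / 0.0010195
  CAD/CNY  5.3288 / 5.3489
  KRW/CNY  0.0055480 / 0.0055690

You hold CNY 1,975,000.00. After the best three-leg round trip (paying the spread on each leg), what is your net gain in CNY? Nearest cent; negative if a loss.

Net profit: CNY 34,332.66

Best loop CNY → CAD → KRW → CNY:
CNY 1,975,000.00 ÷ 5.3489 (buy CAD at ask) = CAD 369,234.80
CAD 369,234.80 ÷ 0.0010195 (buy KRW at ask) = KRW 362,172,433
KRW 362,172,433 × 0.0055480 (sell KRW at bid) = CNY 2,009,332.66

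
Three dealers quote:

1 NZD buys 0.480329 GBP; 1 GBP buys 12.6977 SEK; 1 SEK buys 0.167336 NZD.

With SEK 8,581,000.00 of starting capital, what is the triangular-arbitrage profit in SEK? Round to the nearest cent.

Profit: SEK 176,722.01

Profitable loop is SEK → NZD → GBP → SEK:
SEK 8,581,000.00 × 0.167336 = NZD 1,435,910.22
NZD 1,435,910.22 × 0.480329 = GBP 689,709.32
GBP 689,709.32 × 12.6977 = SEK 8,757,722.01
Profit = SEK 8,757,722.01 − SEK 8,581,000.00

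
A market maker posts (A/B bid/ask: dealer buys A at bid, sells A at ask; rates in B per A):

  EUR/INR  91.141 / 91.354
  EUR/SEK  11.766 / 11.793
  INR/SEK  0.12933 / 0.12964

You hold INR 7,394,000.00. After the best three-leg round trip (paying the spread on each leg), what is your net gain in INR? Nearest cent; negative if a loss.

Net result: INR -3,595.41 (no profitable arbitrage after spreads)

Best loop INR → SEK → EUR → INR:
INR 7,394,000.00 × 0.12933 (sell INR at bid) = SEK 956,266.02
SEK 956,266.02 ÷ 11.793 (buy EUR at ask) = EUR 81,087.60
EUR 81,087.60 × 91.141 (sell EUR at bid) = INR 7,390,404.59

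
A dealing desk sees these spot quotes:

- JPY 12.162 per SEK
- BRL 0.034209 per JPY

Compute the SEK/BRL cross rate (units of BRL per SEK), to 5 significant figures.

SEK/BRL = 0.41605

1 SEK × 12.162 = 12.162 JPY
12.162 JPY × 0.034209 = 0.41605 BRL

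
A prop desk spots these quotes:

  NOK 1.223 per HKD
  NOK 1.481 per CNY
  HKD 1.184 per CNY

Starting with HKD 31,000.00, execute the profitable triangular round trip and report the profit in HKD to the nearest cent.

Profit: HKD 705.79

Profitable loop is HKD → CNY → NOK → HKD:
HKD 31,000.00 ÷ 1.184 = CNY 26,182.43
CNY 26,182.43 × 1.481 = NOK 38,776.18
NOK 38,776.18 ÷ 1.223 = HKD 31,705.79
Profit = HKD 31,705.79 − HKD 31,000.00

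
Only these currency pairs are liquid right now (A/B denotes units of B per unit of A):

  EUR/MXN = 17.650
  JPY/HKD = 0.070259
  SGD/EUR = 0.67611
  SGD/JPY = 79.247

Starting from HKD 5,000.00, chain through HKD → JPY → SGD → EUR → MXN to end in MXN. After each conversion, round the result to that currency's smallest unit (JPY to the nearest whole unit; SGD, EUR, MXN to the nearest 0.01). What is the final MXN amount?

MXN 10,716.37

HKD 5,000.00 ÷ 0.070259 = JPY 71,165
JPY 71,165 ÷ 79.247 = SGD 898.02
SGD 898.02 × 0.67611 = EUR 607.16
EUR 607.16 × 17.650 = MXN 10,716.37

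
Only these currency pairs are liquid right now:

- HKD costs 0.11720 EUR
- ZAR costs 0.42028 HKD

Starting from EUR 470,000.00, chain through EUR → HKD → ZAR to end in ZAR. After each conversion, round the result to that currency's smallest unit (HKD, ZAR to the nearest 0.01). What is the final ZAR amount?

EUR 470,000.00 ÷ 0.11720 = HKD 4,010,238.91
HKD 4,010,238.91 ÷ 0.42028 = ZAR 9,541,826.66

ZAR 9,541,826.66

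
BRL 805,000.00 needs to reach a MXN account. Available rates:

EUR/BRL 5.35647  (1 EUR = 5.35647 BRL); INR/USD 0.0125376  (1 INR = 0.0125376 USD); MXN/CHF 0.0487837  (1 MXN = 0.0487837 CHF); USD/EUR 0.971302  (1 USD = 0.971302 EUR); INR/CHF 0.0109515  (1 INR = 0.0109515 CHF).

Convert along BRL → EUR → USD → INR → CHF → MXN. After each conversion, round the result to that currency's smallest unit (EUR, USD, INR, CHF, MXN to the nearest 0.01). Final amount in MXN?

BRL 805,000.00 ÷ 5.35647 = EUR 150,285.54
EUR 150,285.54 ÷ 0.971302 = USD 154,725.86
USD 154,725.86 ÷ 0.0125376 = INR 12,340,947.23
INR 12,340,947.23 × 0.0109515 = CHF 135,151.88
CHF 135,151.88 ÷ 0.0487837 = MXN 2,770,431.11

MXN 2,770,431.11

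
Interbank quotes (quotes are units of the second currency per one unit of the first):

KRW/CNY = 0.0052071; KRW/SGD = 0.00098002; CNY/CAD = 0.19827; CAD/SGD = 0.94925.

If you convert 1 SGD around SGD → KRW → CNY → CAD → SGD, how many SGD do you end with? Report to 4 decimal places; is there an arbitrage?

1.0000 (no arbitrage)

Around SGD → KRW → CNY → CAD → SGD: 1 ÷ 0.00098002 × 0.0052071 × 0.19827 × 0.94925 = 0.999997
Product ≈ 1 (deviation 0.000%, within rounding noise).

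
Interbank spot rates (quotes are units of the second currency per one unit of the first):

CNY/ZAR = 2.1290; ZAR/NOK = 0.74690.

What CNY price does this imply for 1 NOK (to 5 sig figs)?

1 NOK ÷ 0.74690 = 1.33887 ZAR
1.33887 ZAR ÷ 2.1290 = 0.628871 CNY

NOK/CNY = 0.62887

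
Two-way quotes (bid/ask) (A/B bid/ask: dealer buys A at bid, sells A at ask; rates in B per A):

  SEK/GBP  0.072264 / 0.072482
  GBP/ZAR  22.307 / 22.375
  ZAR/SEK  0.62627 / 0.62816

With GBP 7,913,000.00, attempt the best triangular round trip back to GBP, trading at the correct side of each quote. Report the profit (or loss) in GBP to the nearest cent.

Net profit: GBP 75,512.86

Best loop GBP → ZAR → SEK → GBP:
GBP 7,913,000.00 × 22.307 (sell GBP at bid) = ZAR 176,515,291.00
ZAR 176,515,291.00 × 0.62627 (sell ZAR at bid) = SEK 110,546,231.29
SEK 110,546,231.29 × 0.072264 (sell SEK at bid) = GBP 7,988,512.86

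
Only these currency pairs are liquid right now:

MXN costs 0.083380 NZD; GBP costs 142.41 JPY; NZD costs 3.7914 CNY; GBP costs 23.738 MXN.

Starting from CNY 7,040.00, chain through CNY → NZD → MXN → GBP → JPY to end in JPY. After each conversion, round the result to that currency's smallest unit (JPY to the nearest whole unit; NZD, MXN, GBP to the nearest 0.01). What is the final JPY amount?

JPY 133,601

CNY 7,040.00 ÷ 3.7914 = NZD 1,856.83
NZD 1,856.83 ÷ 0.083380 = MXN 22,269.49
MXN 22,269.49 ÷ 23.738 = GBP 938.14
GBP 938.14 × 142.41 = JPY 133,601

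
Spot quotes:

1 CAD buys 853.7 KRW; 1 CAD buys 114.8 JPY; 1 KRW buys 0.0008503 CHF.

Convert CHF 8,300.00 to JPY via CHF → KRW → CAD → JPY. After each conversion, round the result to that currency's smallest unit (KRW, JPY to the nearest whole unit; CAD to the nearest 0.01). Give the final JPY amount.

CHF 8,300.00 ÷ 0.0008503 = KRW 9,761,261
KRW 9,761,261 ÷ 853.7 = CAD 11,434.06
CAD 11,434.06 × 114.8 = JPY 1,312,630

JPY 1,312,630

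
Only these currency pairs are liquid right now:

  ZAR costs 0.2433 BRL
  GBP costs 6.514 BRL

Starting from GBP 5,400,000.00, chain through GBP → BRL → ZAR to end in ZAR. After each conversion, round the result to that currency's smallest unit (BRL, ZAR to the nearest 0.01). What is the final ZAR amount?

GBP 5,400,000.00 × 6.514 = BRL 35,175,600.00
BRL 35,175,600.00 ÷ 0.2433 = ZAR 144,577,065.35

ZAR 144,577,065.35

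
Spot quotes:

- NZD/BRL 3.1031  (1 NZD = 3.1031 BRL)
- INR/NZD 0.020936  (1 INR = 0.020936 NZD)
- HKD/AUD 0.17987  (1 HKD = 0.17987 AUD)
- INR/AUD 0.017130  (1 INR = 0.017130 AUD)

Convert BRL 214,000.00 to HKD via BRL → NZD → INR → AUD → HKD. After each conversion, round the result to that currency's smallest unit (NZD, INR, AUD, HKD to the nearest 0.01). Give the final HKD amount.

HKD 313,706.07

BRL 214,000.00 ÷ 3.1031 = NZD 68,963.29
NZD 68,963.29 ÷ 0.020936 = INR 3,294,005.06
INR 3,294,005.06 × 0.017130 = AUD 56,426.31
AUD 56,426.31 ÷ 0.17987 = HKD 313,706.07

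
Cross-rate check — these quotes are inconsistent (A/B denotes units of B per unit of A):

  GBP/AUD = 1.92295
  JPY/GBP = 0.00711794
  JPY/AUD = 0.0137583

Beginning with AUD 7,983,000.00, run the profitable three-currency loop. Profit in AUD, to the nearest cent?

Profitable loop is AUD → GBP → JPY → AUD:
AUD 7,983,000.00 ÷ 1.92295 = GBP 4,151,433.99
GBP 4,151,433.99 ÷ 0.00711794 = JPY 583,235,317
JPY 583,235,317 × 0.0137583 = AUD 8,024,326.47
Profit = AUD 8,024,326.47 − AUD 7,983,000.00

Profit: AUD 41,326.47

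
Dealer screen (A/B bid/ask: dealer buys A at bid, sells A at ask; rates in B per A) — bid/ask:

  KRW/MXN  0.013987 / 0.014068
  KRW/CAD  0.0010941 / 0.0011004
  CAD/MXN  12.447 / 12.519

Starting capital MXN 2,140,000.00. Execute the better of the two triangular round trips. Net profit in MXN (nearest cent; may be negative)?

Best loop MXN → CAD → KRW → MXN:
MXN 2,140,000.00 ÷ 12.519 (buy CAD at ask) = CAD 170,940.17
CAD 170,940.17 ÷ 0.0011004 (buy KRW at ask) = KRW 155,343,667
KRW 155,343,667 × 0.013987 (sell KRW at bid) = MXN 2,172,791.87

Net profit: MXN 32,791.87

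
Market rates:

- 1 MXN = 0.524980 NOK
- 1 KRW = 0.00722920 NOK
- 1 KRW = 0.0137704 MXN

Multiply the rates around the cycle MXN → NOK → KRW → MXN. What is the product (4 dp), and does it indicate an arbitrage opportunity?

Around MXN → NOK → KRW → MXN: 1 × 0.524980 ÷ 0.00722920 × 0.0137704 = 0.999998
Product ≈ 1 (deviation 0.000%, within rounding noise).

1.0000 (no arbitrage)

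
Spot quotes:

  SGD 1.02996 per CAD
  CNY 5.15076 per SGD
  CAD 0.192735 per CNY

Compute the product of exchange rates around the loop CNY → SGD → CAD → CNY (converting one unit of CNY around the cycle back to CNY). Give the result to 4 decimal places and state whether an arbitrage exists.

Around CNY → SGD → CAD → CNY: 1 ÷ 5.15076 ÷ 1.02996 ÷ 0.192735 = 0.978020
Product < 1; profitable direction is CNY → CAD → SGD → CNY.

0.9780 (arbitrage exists)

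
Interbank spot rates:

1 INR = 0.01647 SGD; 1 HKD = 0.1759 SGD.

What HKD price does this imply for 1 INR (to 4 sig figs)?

INR/HKD = 0.09363

1 INR × 0.01647 = 0.01647 SGD
0.01647 SGD ÷ 0.1759 = 0.0936327 HKD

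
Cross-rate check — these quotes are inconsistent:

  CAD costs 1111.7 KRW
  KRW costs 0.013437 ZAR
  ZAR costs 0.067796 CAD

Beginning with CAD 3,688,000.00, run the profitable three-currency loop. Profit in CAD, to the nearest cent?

Profit: CAD 46,950.98

Profitable loop is CAD → KRW → ZAR → CAD:
CAD 3,688,000.00 × 1111.7 = KRW 4,099,949,600
KRW 4,099,949,600 × 0.013437 = ZAR 55,091,022.78
ZAR 55,091,022.78 × 0.067796 = CAD 3,734,950.98
Profit = CAD 3,734,950.98 − CAD 3,688,000.00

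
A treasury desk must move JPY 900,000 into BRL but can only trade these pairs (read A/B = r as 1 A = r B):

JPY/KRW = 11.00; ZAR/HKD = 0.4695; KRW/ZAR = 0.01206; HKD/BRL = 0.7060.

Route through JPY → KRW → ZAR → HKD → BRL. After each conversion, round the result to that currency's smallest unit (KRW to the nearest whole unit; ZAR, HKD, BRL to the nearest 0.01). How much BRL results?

BRL 39,575.17

JPY 900,000 × 11.00 = KRW 9,900,000
KRW 9,900,000 × 0.01206 = ZAR 119,394.00
ZAR 119,394.00 × 0.4695 = HKD 56,055.48
HKD 56,055.48 × 0.7060 = BRL 39,575.17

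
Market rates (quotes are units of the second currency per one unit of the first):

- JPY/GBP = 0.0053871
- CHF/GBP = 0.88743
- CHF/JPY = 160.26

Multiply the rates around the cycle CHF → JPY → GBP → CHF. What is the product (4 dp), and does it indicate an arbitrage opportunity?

0.9729 (arbitrage exists)

Around CHF → JPY → GBP → CHF: 1 × 160.26 × 0.0053871 ÷ 0.88743 = 0.972850
Product < 1; profitable direction is CHF → GBP → JPY → CHF.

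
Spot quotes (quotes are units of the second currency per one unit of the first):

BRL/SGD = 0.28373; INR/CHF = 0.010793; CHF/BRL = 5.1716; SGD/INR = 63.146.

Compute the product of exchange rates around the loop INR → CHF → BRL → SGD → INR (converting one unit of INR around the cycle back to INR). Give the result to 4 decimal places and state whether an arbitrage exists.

1.0000 (no arbitrage)

Around INR → CHF → BRL → SGD → INR: 1 × 0.010793 × 5.1716 × 0.28373 × 63.146 = 1.000042
Product ≈ 1 (deviation 0.004%, within rounding noise).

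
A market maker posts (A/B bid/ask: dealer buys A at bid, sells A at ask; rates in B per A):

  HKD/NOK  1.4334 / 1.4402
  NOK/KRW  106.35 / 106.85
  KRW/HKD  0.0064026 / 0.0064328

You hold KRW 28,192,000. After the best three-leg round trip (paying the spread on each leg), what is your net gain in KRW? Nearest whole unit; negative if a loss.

Best loop KRW → NOK → HKD → KRW:
KRW 28,192,000 ÷ 106.85 (buy NOK at ask) = NOK 263,846.51
NOK 263,846.51 ÷ 1.4402 (buy HKD at ask) = HKD 183,201.30
HKD 183,201.30 ÷ 0.0064328 (buy KRW at ask) = KRW 28,479,247

Net profit: KRW 287,247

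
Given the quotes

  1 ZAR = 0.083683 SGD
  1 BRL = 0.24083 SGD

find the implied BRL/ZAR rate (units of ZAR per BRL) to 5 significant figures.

BRL/ZAR = 2.8779

1 BRL × 0.24083 = 0.24083 SGD
0.24083 SGD ÷ 0.083683 = 2.87788 ZAR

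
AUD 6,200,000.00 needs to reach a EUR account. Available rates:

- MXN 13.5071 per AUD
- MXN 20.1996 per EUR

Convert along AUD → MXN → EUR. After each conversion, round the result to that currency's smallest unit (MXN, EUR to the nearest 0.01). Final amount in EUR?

EUR 4,145,825.66

AUD 6,200,000.00 × 13.5071 = MXN 83,744,020.00
MXN 83,744,020.00 ÷ 20.1996 = EUR 4,145,825.66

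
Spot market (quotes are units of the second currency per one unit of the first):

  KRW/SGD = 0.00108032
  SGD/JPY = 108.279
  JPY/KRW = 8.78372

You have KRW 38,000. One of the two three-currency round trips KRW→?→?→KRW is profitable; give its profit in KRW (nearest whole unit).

Profit: KRW 1,044

Profitable loop is KRW → SGD → JPY → KRW:
KRW 38,000 × 0.00108032 = SGD 41.05
SGD 41.05 × 108.279 = JPY 4,445
JPY 4,445 × 8.78372 = KRW 39,044
Profit = KRW 39,044 − KRW 38,000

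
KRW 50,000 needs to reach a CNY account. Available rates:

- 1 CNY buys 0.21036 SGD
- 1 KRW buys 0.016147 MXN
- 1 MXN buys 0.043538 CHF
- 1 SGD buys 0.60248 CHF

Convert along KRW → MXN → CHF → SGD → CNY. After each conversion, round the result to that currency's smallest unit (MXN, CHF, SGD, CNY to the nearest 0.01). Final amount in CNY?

CNY 277.33

KRW 50,000 × 0.016147 = MXN 807.35
MXN 807.35 × 0.043538 = CHF 35.15
CHF 35.15 ÷ 0.60248 = SGD 58.34
SGD 58.34 ÷ 0.21036 = CNY 277.33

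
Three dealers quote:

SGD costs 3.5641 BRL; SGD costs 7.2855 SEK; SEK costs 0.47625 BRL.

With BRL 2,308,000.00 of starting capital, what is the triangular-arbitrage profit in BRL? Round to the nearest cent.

Profit: BRL 62,780.43

Profitable loop is BRL → SEK → SGD → BRL:
BRL 2,308,000.00 ÷ 0.47625 = SEK 4,846,194.23
SEK 4,846,194.23 ÷ 7.2855 = SGD 665,183.48
SGD 665,183.48 × 3.5641 = BRL 2,370,780.43
Profit = BRL 2,370,780.43 − BRL 2,308,000.00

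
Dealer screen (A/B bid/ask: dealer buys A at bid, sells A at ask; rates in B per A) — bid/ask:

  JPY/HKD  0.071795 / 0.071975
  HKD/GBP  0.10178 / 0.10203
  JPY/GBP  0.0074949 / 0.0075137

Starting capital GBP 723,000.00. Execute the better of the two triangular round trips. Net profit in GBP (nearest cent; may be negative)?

Net profit: GBP 14,895.02

Best loop GBP → HKD → JPY → GBP:
GBP 723,000.00 ÷ 0.10203 (buy HKD at ask) = HKD 7,086,151.13
HKD 7,086,151.13 ÷ 0.071975 (buy JPY at ask) = JPY 98,452,951
JPY 98,452,951 × 0.0074949 (sell JPY at bid) = GBP 737,895.02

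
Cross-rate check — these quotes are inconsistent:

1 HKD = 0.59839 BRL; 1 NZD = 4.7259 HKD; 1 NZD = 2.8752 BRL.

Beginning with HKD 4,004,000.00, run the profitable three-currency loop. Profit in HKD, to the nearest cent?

Profit: HKD 66,926.62

Profitable loop is HKD → NZD → BRL → HKD:
HKD 4,004,000.00 ÷ 4.7259 = NZD 847,246.03
NZD 847,246.03 × 2.8752 = BRL 2,436,001.78
BRL 2,436,001.78 ÷ 0.59839 = HKD 4,070,926.62
Profit = HKD 4,070,926.62 − HKD 4,004,000.00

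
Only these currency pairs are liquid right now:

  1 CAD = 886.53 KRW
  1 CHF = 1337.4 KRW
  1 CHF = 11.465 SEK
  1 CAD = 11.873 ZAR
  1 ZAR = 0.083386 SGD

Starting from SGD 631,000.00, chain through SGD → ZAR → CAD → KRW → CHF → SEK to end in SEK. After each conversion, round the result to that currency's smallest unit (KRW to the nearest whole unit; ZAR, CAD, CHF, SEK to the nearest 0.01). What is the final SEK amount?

SGD 631,000.00 ÷ 0.083386 = ZAR 7,567,217.52
ZAR 7,567,217.52 ÷ 11.873 = CAD 637,346.71
CAD 637,346.71 × 886.53 = KRW 565,026,979
KRW 565,026,979 ÷ 1337.4 = CHF 422,481.67
CHF 422,481.67 × 11.465 = SEK 4,843,752.35

SEK 4,843,752.35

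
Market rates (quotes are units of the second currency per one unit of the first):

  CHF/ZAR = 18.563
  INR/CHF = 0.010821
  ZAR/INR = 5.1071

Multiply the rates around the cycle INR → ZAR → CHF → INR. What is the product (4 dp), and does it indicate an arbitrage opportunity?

0.9748 (arbitrage exists)

Around INR → ZAR → CHF → INR: 1 ÷ 5.1071 ÷ 18.563 ÷ 0.010821 = 0.974788
Product < 1; profitable direction is INR → CHF → ZAR → INR.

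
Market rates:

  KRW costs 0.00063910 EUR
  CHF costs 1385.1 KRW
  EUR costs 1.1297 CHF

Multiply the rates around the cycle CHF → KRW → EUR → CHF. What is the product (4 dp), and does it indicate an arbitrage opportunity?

1.0000 (no arbitrage)

Around CHF → KRW → EUR → CHF: 1 × 1385.1 × 0.00063910 × 1.1297 = 1.000030
Product ≈ 1 (deviation 0.003%, within rounding noise).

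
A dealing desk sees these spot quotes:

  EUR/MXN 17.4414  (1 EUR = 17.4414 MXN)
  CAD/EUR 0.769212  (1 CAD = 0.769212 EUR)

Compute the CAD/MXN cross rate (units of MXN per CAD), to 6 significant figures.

1 CAD × 0.769212 = 0.769212 EUR
0.769212 EUR × 17.4414 = 13.4161 MXN

CAD/MXN = 13.4161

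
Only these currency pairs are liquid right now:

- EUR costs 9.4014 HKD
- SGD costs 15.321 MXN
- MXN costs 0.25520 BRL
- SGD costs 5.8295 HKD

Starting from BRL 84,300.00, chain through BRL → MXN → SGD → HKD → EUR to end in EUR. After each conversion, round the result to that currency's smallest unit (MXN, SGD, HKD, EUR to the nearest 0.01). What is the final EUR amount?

EUR 13,368.99

BRL 84,300.00 ÷ 0.25520 = MXN 330,329.15
MXN 330,329.15 ÷ 15.321 = SGD 21,560.55
SGD 21,560.55 × 5.8295 = HKD 125,687.23
HKD 125,687.23 ÷ 9.4014 = EUR 13,368.99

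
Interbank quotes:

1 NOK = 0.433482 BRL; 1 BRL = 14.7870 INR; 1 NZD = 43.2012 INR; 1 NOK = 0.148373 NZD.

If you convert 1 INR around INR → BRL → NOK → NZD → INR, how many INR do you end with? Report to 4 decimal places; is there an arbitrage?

Around INR → BRL → NOK → NZD → INR: 1 ÷ 14.7870 ÷ 0.433482 × 0.148373 × 43.2012 = 0.999999
Product ≈ 1 (deviation 0.000%, within rounding noise).

1.0000 (no arbitrage)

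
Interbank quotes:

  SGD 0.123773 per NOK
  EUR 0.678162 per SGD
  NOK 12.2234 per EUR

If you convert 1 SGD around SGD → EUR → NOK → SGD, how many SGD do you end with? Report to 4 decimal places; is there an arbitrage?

1.0260 (arbitrage exists)

Around SGD → EUR → NOK → SGD: 1 × 0.678162 × 12.2234 × 0.123773 = 1.026010
Product > 1; profitable direction is SGD → EUR → NOK → SGD.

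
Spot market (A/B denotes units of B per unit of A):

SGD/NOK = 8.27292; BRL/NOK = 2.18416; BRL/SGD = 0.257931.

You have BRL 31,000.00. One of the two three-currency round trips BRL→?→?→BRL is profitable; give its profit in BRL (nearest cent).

Profit: BRL 731.00

Profitable loop is BRL → NOK → SGD → BRL:
BRL 31,000.00 × 2.18416 = NOK 67,708.96
NOK 67,708.96 ÷ 8.27292 = SGD 8,184.41
SGD 8,184.41 ÷ 0.257931 = BRL 31,731.00
Profit = BRL 31,731.00 − BRL 31,000.00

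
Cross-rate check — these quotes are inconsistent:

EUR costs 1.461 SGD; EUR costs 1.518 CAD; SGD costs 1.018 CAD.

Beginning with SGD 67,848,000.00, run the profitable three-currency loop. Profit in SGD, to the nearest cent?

Profit: SGD 1,400,572.92

Profitable loop is SGD → EUR → CAD → SGD:
SGD 67,848,000.00 ÷ 1.461 = EUR 46,439,425.05
EUR 46,439,425.05 × 1.518 = CAD 70,495,047.23
CAD 70,495,047.23 ÷ 1.018 = SGD 69,248,572.92
Profit = SGD 69,248,572.92 − SGD 67,848,000.00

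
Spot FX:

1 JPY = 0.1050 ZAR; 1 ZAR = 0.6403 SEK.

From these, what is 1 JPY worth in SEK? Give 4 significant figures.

JPY/SEK = 0.06723

1 JPY × 0.1050 = 0.105 ZAR
0.105 ZAR × 0.6403 = 0.0672315 SEK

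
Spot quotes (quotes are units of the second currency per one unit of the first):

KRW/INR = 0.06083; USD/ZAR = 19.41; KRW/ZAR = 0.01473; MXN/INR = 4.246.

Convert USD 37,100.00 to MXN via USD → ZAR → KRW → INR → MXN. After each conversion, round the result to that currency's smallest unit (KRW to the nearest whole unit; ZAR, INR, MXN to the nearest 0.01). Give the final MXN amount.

USD 37,100.00 × 19.41 = ZAR 720,111.00
ZAR 720,111.00 ÷ 0.01473 = KRW 48,887,373
KRW 48,887,373 × 0.06083 = INR 2,973,818.90
INR 2,973,818.90 ÷ 4.246 = MXN 700,381.28

MXN 700,381.28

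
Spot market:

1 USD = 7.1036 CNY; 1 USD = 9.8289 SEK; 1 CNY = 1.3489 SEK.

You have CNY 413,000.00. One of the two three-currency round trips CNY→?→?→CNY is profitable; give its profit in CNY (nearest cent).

Profitable loop is CNY → USD → SEK → CNY:
CNY 413,000.00 ÷ 7.1036 = USD 58,139.53
USD 58,139.53 × 9.8289 = SEK 571,447.67
SEK 571,447.67 ÷ 1.3489 = CNY 423,639.76
Profit = CNY 423,639.76 − CNY 413,000.00

Profit: CNY 10,639.76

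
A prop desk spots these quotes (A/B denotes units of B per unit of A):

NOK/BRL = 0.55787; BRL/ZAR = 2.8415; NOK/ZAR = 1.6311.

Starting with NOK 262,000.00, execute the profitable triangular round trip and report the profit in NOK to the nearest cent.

Profitable loop is NOK → ZAR → BRL → NOK:
NOK 262,000.00 × 1.6311 = ZAR 427,348.20
ZAR 427,348.20 ÷ 2.8415 = BRL 150,395.28
BRL 150,395.28 ÷ 0.55787 = NOK 269,588.41
Profit = NOK 269,588.41 − NOK 262,000.00

Profit: NOK 7,588.41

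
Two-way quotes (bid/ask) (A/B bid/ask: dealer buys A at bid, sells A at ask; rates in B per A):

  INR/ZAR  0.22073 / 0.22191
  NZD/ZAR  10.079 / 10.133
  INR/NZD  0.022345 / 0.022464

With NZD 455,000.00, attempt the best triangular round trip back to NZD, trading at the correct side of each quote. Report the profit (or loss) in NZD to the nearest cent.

Best loop NZD → ZAR → INR → NZD:
NZD 455,000.00 × 10.079 (sell NZD at bid) = ZAR 4,585,945.00
ZAR 4,585,945.00 ÷ 0.22191 (buy INR at ask) = INR 20,665,787.93
INR 20,665,787.93 × 0.022345 (sell INR at bid) = NZD 461,777.03

Net profit: NZD 6,777.03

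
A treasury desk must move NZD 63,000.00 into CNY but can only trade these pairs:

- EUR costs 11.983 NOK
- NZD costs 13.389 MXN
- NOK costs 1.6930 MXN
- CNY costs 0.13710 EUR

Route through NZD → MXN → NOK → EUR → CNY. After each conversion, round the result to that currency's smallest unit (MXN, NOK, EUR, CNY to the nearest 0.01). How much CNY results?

CNY 303,269.51

NZD 63,000.00 × 13.389 = MXN 843,507.00
MXN 843,507.00 ÷ 1.6930 = NOK 498,232.13
NOK 498,232.13 ÷ 11.983 = EUR 41,578.25
EUR 41,578.25 ÷ 0.13710 = CNY 303,269.51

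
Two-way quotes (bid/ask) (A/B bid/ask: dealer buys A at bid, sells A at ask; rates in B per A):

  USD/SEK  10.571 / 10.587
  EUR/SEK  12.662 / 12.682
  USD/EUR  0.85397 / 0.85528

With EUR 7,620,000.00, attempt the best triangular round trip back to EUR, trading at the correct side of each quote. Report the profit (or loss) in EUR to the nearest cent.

Best loop EUR → SEK → USD → EUR:
EUR 7,620,000.00 × 12.662 (sell EUR at bid) = SEK 96,484,440.00
SEK 96,484,440.00 ÷ 10.587 (buy USD at ask) = USD 9,113,482.57
USD 9,113,482.57 × 0.85397 (sell USD at bid) = EUR 7,782,640.71

Net profit: EUR 162,640.71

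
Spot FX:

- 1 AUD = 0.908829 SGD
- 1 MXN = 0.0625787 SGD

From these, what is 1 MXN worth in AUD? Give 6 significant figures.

1 MXN × 0.0625787 = 0.0625787 SGD
0.0625787 SGD ÷ 0.908829 = 0.0688564 AUD

MXN/AUD = 0.0688564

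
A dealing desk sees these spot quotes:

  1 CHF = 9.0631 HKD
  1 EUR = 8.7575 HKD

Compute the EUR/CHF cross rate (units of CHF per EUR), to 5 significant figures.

1 EUR × 8.7575 = 8.7575 HKD
8.7575 HKD ÷ 9.0631 = 0.966281 CHF

EUR/CHF = 0.96628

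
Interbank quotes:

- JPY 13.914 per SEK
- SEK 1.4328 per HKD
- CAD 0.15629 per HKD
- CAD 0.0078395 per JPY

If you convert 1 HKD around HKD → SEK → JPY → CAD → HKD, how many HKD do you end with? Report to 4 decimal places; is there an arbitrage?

Around HKD → SEK → JPY → CAD → HKD: 1 × 1.4328 × 13.914 × 0.0078395 ÷ 0.15629 = 0.999988
Product ≈ 1 (deviation 0.001%, within rounding noise).

1.0000 (no arbitrage)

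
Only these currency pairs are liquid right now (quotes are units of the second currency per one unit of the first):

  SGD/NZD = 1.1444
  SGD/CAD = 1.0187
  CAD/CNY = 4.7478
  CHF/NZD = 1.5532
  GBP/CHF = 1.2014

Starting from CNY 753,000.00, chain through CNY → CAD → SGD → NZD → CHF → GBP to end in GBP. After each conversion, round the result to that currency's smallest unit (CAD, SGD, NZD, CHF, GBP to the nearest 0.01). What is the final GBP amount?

CNY 753,000.00 ÷ 4.7478 = CAD 158,599.77
CAD 158,599.77 ÷ 1.0187 = SGD 155,688.40
SGD 155,688.40 × 1.1444 = NZD 178,169.80
NZD 178,169.80 ÷ 1.5532 = CHF 114,711.43
CHF 114,711.43 ÷ 1.2014 = GBP 95,481.46

GBP 95,481.46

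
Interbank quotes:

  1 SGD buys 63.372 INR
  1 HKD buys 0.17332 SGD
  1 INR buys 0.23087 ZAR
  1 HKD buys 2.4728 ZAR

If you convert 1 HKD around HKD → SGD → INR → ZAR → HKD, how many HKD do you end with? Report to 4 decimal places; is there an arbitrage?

Around HKD → SGD → INR → ZAR → HKD: 1 × 0.17332 × 63.372 × 0.23087 ÷ 2.4728 = 1.025474
Product > 1; profitable direction is HKD → SGD → INR → ZAR → HKD.

1.0255 (arbitrage exists)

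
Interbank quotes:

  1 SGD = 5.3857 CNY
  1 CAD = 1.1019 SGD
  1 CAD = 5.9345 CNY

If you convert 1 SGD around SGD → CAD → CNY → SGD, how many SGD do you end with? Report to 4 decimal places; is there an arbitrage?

Around SGD → CAD → CNY → SGD: 1 ÷ 1.1019 × 5.9345 ÷ 5.3857 = 1.000000
Product ≈ 1 (deviation 0.000%, within rounding noise).

1.0000 (no arbitrage)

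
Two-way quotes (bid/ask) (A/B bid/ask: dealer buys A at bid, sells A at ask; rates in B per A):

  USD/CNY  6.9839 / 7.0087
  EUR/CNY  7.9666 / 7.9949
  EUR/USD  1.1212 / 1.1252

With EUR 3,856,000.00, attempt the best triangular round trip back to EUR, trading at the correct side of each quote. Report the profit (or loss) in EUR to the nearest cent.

Best loop EUR → CNY → USD → EUR:
EUR 3,856,000.00 × 7.9666 (sell EUR at bid) = CNY 30,719,209.60
CNY 30,719,209.60 ÷ 7.0087 (buy USD at ask) = USD 4,383,011.06
USD 4,383,011.06 ÷ 1.1252 (buy EUR at ask) = EUR 3,895,317.33

Net profit: EUR 39,317.33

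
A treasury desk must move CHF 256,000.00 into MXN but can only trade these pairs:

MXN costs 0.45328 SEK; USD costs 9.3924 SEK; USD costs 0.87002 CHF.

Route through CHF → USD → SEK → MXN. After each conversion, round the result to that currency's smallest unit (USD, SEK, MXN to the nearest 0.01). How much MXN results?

CHF 256,000.00 ÷ 0.87002 = USD 294,246.11
USD 294,246.11 × 9.3924 = SEK 2,763,677.16
SEK 2,763,677.16 ÷ 0.45328 = MXN 6,097,063.98

MXN 6,097,063.98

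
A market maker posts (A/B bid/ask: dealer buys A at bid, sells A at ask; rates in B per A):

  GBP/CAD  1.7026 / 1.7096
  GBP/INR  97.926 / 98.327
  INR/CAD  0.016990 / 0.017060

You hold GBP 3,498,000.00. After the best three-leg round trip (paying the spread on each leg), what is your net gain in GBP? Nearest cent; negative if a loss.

Net profit: GBP 52,427.25

Best loop GBP → CAD → INR → GBP:
GBP 3,498,000.00 × 1.7026 (sell GBP at bid) = CAD 5,955,694.80
CAD 5,955,694.80 ÷ 0.017060 (buy INR at ask) = INR 349,102,860.49
INR 349,102,860.49 ÷ 98.327 (buy GBP at ask) = GBP 3,550,427.25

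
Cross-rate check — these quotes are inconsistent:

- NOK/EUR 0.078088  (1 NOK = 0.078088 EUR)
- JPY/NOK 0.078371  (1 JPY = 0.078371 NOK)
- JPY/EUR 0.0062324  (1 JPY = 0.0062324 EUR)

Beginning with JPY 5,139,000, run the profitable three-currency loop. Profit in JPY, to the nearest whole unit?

Profit: JPY 94,524

Profitable loop is JPY → EUR → NOK → JPY:
JPY 5,139,000 × 0.0062324 = EUR 32,028.30
EUR 32,028.30 ÷ 0.078088 = NOK 410,156.54
NOK 410,156.54 ÷ 0.078371 = JPY 5,233,524
Profit = JPY 5,233,524 − JPY 5,139,000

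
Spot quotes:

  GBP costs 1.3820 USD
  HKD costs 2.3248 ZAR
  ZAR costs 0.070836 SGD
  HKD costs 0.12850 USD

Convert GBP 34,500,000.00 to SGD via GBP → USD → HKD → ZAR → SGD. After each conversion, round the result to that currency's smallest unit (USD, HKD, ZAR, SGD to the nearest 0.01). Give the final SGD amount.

GBP 34,500,000.00 × 1.3820 = USD 47,679,000.00
USD 47,679,000.00 ÷ 0.12850 = HKD 371,042,801.56
HKD 371,042,801.56 × 2.3248 = ZAR 862,600,305.07
ZAR 862,600,305.07 × 0.070836 = SGD 61,103,155.21

SGD 61,103,155.21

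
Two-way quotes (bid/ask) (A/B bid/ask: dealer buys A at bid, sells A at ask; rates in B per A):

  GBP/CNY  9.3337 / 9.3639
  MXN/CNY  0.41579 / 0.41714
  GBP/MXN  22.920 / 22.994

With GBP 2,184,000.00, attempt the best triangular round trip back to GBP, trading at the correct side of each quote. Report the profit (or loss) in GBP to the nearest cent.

Net profit: GBP 38,718.79

Best loop GBP → MXN → CNY → GBP:
GBP 2,184,000.00 × 22.920 (sell GBP at bid) = MXN 50,057,280.00
MXN 50,057,280.00 × 0.41579 (sell MXN at bid) = CNY 20,813,316.45
CNY 20,813,316.45 ÷ 9.3639 (buy GBP at ask) = GBP 2,222,718.79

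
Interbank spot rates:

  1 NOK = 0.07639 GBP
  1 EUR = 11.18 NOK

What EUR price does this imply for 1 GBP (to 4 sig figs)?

GBP/EUR = 1.171

1 GBP ÷ 0.07639 = 13.0907 NOK
13.0907 NOK ÷ 11.18 = 1.17091 EUR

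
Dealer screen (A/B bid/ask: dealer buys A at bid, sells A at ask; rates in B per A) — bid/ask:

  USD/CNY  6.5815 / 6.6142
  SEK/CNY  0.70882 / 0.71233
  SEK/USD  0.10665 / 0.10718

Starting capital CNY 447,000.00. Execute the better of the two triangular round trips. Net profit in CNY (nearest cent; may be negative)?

Best loop CNY → USD → SEK → CNY:
CNY 447,000.00 ÷ 6.6142 (buy USD at ask) = USD 67,581.87
USD 67,581.87 ÷ 0.10718 (buy SEK at ask) = SEK 630,545.52
SEK 630,545.52 × 0.70882 (sell SEK at bid) = CNY 446,943.28

Net result: CNY -56.72 (no profitable arbitrage after spreads)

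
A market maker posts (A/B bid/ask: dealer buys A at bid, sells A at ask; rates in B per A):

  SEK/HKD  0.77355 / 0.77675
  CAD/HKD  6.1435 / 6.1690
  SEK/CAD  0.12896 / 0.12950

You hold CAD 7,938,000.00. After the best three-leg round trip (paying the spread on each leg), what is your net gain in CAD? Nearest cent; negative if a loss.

Net profit: CAD 158,563.38

Best loop CAD → HKD → SEK → CAD:
CAD 7,938,000.00 × 6.1435 (sell CAD at bid) = HKD 48,767,103.00
HKD 48,767,103.00 ÷ 0.77675 (buy SEK at ask) = SEK 62,783,524.94
SEK 62,783,524.94 × 0.12896 (sell SEK at bid) = CAD 8,096,563.38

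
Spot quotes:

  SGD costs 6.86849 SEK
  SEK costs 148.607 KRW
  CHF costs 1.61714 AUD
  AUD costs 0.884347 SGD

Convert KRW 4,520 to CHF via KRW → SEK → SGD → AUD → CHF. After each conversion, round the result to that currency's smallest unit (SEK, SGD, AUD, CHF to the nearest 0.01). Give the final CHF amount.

CHF 3.10

KRW 4,520 ÷ 148.607 = SEK 30.42
SEK 30.42 ÷ 6.86849 = SGD 4.43
SGD 4.43 ÷ 0.884347 = AUD 5.01
AUD 5.01 ÷ 1.61714 = CHF 3.10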